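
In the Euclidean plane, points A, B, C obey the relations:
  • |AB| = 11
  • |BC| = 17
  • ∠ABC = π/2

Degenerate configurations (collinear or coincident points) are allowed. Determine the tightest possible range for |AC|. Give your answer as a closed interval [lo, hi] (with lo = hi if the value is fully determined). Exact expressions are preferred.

|AB| ∈ {11}
|BC| ∈ {17}
|AC| ∈ {√(410)}

|AC| = √(410)  (≈ 20.2485)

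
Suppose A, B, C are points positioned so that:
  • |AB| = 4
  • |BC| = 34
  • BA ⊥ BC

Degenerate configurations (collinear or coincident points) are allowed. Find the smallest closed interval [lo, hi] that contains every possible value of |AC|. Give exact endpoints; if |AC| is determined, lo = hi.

|AB| ∈ {4}
|BC| ∈ {34}
|AC| ∈ {2·√(293)}

|AC| = 2·√(293)  (≈ 34.2345)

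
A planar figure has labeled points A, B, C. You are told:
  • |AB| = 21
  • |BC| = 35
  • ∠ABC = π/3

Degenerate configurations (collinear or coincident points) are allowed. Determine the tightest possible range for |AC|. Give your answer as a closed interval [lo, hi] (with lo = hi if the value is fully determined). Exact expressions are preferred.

|AC| = 7·√(19)  (≈ 30.5123)

|AB| ∈ {21}
|BC| ∈ {35}
|AC| ∈ {7·√(19)}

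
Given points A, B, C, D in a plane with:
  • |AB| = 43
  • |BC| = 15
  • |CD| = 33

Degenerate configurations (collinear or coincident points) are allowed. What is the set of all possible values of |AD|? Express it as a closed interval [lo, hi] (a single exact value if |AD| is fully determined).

|AD| ∈ [0, 91]  (≈ [0.0000, 91.0000])

|AB| ∈ {43}
|BC| ∈ {15}
|CD| ∈ {33}
|AC| ∈ [28, 58]
|BD| ∈ [18, 48]
|AD| ∈ [0, 91]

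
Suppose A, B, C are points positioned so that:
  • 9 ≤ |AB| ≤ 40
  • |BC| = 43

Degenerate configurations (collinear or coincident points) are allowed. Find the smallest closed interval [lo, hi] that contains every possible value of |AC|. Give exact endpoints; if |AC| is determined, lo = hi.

|AB| ∈ [9, 40]
|BC| ∈ {43}
|AC| ∈ [3, 83]

|AC| ∈ [3, 83]  (≈ [3.0000, 83.0000])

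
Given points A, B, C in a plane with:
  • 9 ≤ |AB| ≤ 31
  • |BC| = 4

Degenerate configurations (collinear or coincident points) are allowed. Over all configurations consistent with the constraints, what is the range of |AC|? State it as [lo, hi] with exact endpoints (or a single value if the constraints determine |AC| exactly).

|AB| ∈ [9, 31]
|BC| ∈ {4}
|AC| ∈ [5, 35]

|AC| ∈ [5, 35]  (≈ [5.0000, 35.0000])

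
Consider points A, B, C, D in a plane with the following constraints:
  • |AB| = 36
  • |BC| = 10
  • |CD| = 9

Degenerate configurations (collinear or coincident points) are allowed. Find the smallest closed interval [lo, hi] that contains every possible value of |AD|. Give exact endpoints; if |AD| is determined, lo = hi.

|AD| ∈ [17, 55]  (≈ [17.0000, 55.0000])

|AB| ∈ {36}
|BC| ∈ {10}
|CD| ∈ {9}
|AC| ∈ [26, 46]
|BD| ∈ [1, 19]
|AD| ∈ [17, 55]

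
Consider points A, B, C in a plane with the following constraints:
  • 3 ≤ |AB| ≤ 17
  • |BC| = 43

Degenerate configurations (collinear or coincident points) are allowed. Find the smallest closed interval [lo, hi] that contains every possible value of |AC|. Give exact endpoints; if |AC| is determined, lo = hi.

|AB| ∈ [3, 17]
|BC| ∈ {43}
|AC| ∈ [26, 60]

|AC| ∈ [26, 60]  (≈ [26.0000, 60.0000])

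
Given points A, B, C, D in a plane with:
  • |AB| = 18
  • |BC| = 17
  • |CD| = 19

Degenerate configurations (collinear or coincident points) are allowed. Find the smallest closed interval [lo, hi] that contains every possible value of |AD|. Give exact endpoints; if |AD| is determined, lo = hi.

|AB| ∈ {18}
|BC| ∈ {17}
|CD| ∈ {19}
|AC| ∈ [1, 35]
|BD| ∈ [2, 36]
|AD| ∈ [0, 54]

|AD| ∈ [0, 54]  (≈ [0.0000, 54.0000])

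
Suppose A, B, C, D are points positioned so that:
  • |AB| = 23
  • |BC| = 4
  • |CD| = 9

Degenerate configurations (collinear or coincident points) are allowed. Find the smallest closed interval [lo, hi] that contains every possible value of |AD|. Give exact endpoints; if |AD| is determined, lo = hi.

|AB| ∈ {23}
|BC| ∈ {4}
|CD| ∈ {9}
|AC| ∈ [19, 27]
|BD| ∈ [5, 13]
|AD| ∈ [10, 36]

|AD| ∈ [10, 36]  (≈ [10.0000, 36.0000])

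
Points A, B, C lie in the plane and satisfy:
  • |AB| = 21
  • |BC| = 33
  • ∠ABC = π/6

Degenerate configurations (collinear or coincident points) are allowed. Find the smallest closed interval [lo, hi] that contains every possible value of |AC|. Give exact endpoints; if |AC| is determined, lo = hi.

|AB| ∈ {21}
|BC| ∈ {33}
|AC| ∈ {3·√(170 - 77·√(3))}

|AC| = 3·√(170 - 77·√(3))  (≈ 18.1573)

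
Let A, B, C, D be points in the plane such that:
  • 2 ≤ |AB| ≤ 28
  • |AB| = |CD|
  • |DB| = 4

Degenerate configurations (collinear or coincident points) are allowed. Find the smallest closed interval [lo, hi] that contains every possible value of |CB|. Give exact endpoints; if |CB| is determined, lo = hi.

|CB| ∈ [0, 32]  (≈ [0.0000, 32.0000])

|AB| ∈ [2, 28]
|BD| ∈ {4}
|CD| ∈ [2, 28]
|AD| ∈ [0, 32]
|BC| ∈ [0, 32]
|AC| ∈ [0, 60]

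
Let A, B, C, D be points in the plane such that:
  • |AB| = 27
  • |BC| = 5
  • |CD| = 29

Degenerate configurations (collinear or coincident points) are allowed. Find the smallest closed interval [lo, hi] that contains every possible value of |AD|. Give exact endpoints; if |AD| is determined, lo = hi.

|AD| ∈ [0, 61]  (≈ [0.0000, 61.0000])

|AB| ∈ {27}
|BC| ∈ {5}
|CD| ∈ {29}
|AC| ∈ [22, 32]
|BD| ∈ [24, 34]
|AD| ∈ [0, 61]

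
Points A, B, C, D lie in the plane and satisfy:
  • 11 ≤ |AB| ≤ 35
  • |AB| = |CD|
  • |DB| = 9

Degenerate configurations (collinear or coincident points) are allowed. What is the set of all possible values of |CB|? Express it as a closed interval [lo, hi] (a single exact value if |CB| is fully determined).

|CB| ∈ [2, 44]  (≈ [2.0000, 44.0000])

|AB| ∈ [11, 35]
|BD| ∈ {9}
|CD| ∈ [11, 35]
|AD| ∈ [2, 44]
|BC| ∈ [2, 44]
|AC| ∈ [0, 79]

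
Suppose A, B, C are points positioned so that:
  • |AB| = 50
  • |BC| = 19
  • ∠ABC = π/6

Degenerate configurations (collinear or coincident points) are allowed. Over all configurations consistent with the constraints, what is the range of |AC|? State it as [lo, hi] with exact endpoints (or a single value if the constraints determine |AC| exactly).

|AB| ∈ {50}
|BC| ∈ {19}
|AC| ∈ {√(2861 - 950·√(3))}

|AC| = √(2861 - 950·√(3))  (≈ 34.8648)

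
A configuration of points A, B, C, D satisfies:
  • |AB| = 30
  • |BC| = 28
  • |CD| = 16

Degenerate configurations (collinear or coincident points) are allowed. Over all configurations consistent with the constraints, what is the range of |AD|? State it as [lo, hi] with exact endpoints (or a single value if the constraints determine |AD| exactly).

|AB| ∈ {30}
|BC| ∈ {28}
|CD| ∈ {16}
|AC| ∈ [2, 58]
|BD| ∈ [12, 44]
|AD| ∈ [0, 74]

|AD| ∈ [0, 74]  (≈ [0.0000, 74.0000])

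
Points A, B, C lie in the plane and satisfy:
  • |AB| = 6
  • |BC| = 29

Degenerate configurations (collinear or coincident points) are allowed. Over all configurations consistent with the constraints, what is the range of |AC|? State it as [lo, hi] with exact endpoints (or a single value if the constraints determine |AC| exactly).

|AC| ∈ [23, 35]  (≈ [23.0000, 35.0000])

|AB| ∈ {6}
|BC| ∈ {29}
|AC| ∈ [23, 35]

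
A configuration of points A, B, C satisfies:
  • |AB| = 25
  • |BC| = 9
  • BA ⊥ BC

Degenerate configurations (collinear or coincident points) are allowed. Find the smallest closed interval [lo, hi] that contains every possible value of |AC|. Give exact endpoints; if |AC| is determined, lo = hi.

|AB| ∈ {25}
|BC| ∈ {9}
|AC| ∈ {√(706)}

|AC| = √(706)  (≈ 26.5707)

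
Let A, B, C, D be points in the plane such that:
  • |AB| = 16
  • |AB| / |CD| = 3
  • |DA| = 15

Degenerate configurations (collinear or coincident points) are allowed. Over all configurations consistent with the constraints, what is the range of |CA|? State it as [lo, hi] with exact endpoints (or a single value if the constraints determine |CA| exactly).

|AB| ∈ {16}
|AD| ∈ {15}
|CD| ∈ {16/3}
|BD| ∈ [1, 31]
|AC| ∈ [29/3, 61/3]
|BC| ∈ [0, 109/3]

|CA| ∈ [29/3, 61/3]  (≈ [9.6667, 20.3333])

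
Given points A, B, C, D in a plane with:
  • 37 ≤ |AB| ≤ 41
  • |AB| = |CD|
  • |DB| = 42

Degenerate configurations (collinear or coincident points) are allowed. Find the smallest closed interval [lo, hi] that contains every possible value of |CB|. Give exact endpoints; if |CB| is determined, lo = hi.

|AB| ∈ [37, 41]
|BD| ∈ {42}
|CD| ∈ [37, 41]
|AD| ∈ [1, 83]
|BC| ∈ [1, 83]
|AC| ∈ [0, 124]

|CB| ∈ [1, 83]  (≈ [1.0000, 83.0000])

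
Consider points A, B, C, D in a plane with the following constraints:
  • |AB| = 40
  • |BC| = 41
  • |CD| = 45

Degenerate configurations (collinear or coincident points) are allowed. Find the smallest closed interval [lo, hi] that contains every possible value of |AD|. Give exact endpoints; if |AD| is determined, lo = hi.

|AD| ∈ [0, 126]  (≈ [0.0000, 126.0000])

|AB| ∈ {40}
|BC| ∈ {41}
|CD| ∈ {45}
|AC| ∈ [1, 81]
|BD| ∈ [4, 86]
|AD| ∈ [0, 126]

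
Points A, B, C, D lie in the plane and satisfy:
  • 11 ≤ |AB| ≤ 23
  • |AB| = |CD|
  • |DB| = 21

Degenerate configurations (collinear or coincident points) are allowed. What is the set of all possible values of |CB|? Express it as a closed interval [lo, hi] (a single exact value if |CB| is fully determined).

|CB| ∈ [0, 44]  (≈ [0.0000, 44.0000])

|AB| ∈ [11, 23]
|BD| ∈ {21}
|CD| ∈ [11, 23]
|AD| ∈ [0, 44]
|BC| ∈ [0, 44]
|AC| ∈ [0, 67]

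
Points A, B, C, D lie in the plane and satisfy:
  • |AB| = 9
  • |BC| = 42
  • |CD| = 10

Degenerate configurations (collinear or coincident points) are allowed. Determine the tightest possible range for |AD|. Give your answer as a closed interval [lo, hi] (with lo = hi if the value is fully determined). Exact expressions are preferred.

|AB| ∈ {9}
|BC| ∈ {42}
|CD| ∈ {10}
|AC| ∈ [33, 51]
|BD| ∈ [32, 52]
|AD| ∈ [23, 61]

|AD| ∈ [23, 61]  (≈ [23.0000, 61.0000])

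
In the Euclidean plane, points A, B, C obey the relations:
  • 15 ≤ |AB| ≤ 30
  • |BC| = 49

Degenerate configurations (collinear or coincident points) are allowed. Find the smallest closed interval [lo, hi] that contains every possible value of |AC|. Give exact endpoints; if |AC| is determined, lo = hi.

|AC| ∈ [19, 79]  (≈ [19.0000, 79.0000])

|AB| ∈ [15, 30]
|BC| ∈ {49}
|AC| ∈ [19, 79]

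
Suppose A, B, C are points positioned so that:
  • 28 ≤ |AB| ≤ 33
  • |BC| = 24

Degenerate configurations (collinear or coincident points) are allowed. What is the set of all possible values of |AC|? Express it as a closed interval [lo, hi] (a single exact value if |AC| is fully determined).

|AB| ∈ [28, 33]
|BC| ∈ {24}
|AC| ∈ [4, 57]

|AC| ∈ [4, 57]  (≈ [4.0000, 57.0000])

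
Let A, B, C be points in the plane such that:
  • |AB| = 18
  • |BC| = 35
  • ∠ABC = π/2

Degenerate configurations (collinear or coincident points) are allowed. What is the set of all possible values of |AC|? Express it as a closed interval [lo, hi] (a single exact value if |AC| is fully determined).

|AB| ∈ {18}
|BC| ∈ {35}
|AC| ∈ {√(1549)}

|AC| = √(1549)  (≈ 39.3573)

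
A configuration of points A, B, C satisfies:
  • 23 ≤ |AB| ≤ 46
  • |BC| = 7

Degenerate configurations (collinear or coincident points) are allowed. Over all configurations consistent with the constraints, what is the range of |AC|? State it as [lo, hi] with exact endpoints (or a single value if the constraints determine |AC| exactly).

|AB| ∈ [23, 46]
|BC| ∈ {7}
|AC| ∈ [16, 53]

|AC| ∈ [16, 53]  (≈ [16.0000, 53.0000])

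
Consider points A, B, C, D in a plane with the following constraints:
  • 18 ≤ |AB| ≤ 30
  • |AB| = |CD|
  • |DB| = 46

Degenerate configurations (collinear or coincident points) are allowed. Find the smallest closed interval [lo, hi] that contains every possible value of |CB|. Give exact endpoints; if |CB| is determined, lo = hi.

|AB| ∈ [18, 30]
|BD| ∈ {46}
|CD| ∈ [18, 30]
|AD| ∈ [16, 76]
|BC| ∈ [16, 76]
|AC| ∈ [0, 106]

|CB| ∈ [16, 76]  (≈ [16.0000, 76.0000])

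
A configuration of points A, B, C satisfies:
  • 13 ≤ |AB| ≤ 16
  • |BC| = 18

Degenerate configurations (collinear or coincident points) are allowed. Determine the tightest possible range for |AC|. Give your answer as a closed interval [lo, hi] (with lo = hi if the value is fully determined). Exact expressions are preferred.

|AC| ∈ [2, 34]  (≈ [2.0000, 34.0000])

|AB| ∈ [13, 16]
|BC| ∈ {18}
|AC| ∈ [2, 34]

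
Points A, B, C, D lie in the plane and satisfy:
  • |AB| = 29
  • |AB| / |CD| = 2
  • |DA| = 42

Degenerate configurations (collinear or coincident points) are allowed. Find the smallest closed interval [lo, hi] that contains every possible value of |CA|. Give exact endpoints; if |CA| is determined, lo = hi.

|CA| ∈ [55/2, 113/2]  (≈ [27.5000, 56.5000])

|AB| ∈ {29}
|AD| ∈ {42}
|CD| ∈ {29/2}
|BD| ∈ [13, 71]
|AC| ∈ [55/2, 113/2]
|BC| ∈ [0, 171/2]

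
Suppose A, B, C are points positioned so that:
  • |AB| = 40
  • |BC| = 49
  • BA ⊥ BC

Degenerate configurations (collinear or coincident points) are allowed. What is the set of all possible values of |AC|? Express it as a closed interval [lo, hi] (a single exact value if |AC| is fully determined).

|AB| ∈ {40}
|BC| ∈ {49}
|AC| ∈ {√(4001)}

|AC| = √(4001)  (≈ 63.2535)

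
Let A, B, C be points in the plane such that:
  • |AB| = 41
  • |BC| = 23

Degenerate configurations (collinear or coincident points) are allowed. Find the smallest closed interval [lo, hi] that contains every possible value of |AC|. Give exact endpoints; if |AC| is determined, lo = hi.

|AB| ∈ {41}
|BC| ∈ {23}
|AC| ∈ [18, 64]

|AC| ∈ [18, 64]  (≈ [18.0000, 64.0000])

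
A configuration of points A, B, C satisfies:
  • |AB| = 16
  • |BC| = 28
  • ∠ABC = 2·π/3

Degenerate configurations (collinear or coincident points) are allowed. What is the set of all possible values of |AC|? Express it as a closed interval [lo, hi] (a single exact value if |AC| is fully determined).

|AB| ∈ {16}
|BC| ∈ {28}
|AC| ∈ {4·√(93)}

|AC| = 4·√(93)  (≈ 38.5746)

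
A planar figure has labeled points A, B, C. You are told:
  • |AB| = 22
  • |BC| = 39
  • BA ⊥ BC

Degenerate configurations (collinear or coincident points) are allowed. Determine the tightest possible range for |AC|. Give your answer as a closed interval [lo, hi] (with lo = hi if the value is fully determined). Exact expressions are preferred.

|AB| ∈ {22}
|BC| ∈ {39}
|AC| ∈ {√(2005)}

|AC| = √(2005)  (≈ 44.7772)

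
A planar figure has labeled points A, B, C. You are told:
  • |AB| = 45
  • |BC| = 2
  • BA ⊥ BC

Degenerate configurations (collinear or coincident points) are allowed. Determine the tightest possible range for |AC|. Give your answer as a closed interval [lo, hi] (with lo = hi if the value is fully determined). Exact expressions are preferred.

|AC| = √(2029)  (≈ 45.0444)

|AB| ∈ {45}
|BC| ∈ {2}
|AC| ∈ {√(2029)}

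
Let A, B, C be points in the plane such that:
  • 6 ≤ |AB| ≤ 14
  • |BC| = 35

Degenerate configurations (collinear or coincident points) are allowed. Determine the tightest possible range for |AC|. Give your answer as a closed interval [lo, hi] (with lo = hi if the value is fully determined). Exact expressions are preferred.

|AB| ∈ [6, 14]
|BC| ∈ {35}
|AC| ∈ [21, 49]

|AC| ∈ [21, 49]  (≈ [21.0000, 49.0000])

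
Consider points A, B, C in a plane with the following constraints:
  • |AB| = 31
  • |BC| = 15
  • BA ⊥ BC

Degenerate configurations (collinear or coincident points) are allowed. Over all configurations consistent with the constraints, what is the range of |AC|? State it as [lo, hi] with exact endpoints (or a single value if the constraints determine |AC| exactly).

|AB| ∈ {31}
|BC| ∈ {15}
|AC| ∈ {√(1186)}

|AC| = √(1186)  (≈ 34.4384)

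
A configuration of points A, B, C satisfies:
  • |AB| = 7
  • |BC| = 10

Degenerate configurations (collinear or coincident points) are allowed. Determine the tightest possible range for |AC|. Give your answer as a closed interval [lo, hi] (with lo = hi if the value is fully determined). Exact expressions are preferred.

|AB| ∈ {7}
|BC| ∈ {10}
|AC| ∈ [3, 17]

|AC| ∈ [3, 17]  (≈ [3.0000, 17.0000])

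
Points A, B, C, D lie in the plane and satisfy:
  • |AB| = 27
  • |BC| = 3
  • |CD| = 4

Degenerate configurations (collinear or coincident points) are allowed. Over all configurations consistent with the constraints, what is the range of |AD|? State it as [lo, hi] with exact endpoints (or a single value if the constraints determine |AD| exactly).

|AB| ∈ {27}
|BC| ∈ {3}
|CD| ∈ {4}
|AC| ∈ [24, 30]
|BD| ∈ [1, 7]
|AD| ∈ [20, 34]

|AD| ∈ [20, 34]  (≈ [20.0000, 34.0000])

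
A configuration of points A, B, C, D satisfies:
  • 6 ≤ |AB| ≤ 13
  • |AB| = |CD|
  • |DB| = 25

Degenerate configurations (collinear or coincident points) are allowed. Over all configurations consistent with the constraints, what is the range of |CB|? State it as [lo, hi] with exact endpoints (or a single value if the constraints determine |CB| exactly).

|CB| ∈ [12, 38]  (≈ [12.0000, 38.0000])

|AB| ∈ [6, 13]
|BD| ∈ {25}
|CD| ∈ [6, 13]
|AD| ∈ [12, 38]
|BC| ∈ [12, 38]
|AC| ∈ [0, 51]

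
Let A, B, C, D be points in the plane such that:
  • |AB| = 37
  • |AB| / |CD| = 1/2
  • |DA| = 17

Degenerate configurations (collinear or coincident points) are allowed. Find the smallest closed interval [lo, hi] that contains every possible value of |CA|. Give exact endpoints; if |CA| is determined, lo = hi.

|CA| ∈ [57, 91]  (≈ [57.0000, 91.0000])

|AB| ∈ {37}
|AD| ∈ {17}
|CD| ∈ {74}
|BD| ∈ [20, 54]
|AC| ∈ [57, 91]
|BC| ∈ [20, 128]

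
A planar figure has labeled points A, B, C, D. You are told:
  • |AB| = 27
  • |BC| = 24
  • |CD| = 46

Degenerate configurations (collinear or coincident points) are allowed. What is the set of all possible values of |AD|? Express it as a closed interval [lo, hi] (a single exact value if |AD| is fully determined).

|AD| ∈ [0, 97]  (≈ [0.0000, 97.0000])

|AB| ∈ {27}
|BC| ∈ {24}
|CD| ∈ {46}
|AC| ∈ [3, 51]
|BD| ∈ [22, 70]
|AD| ∈ [0, 97]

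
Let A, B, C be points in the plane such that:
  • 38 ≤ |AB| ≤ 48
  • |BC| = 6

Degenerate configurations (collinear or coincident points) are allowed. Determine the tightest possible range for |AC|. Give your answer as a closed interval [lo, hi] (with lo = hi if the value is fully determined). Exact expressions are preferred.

|AB| ∈ [38, 48]
|BC| ∈ {6}
|AC| ∈ [32, 54]

|AC| ∈ [32, 54]  (≈ [32.0000, 54.0000])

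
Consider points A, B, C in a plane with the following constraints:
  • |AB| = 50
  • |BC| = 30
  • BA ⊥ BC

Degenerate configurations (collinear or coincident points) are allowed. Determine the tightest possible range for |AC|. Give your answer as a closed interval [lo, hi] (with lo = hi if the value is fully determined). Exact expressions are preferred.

|AB| ∈ {50}
|BC| ∈ {30}
|AC| ∈ {10·√(34)}

|AC| = 10·√(34)  (≈ 58.3095)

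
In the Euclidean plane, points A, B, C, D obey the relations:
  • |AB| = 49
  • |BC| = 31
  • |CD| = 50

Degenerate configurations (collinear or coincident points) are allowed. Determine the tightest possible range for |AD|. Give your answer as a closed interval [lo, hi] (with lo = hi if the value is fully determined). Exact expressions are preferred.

|AB| ∈ {49}
|BC| ∈ {31}
|CD| ∈ {50}
|AC| ∈ [18, 80]
|BD| ∈ [19, 81]
|AD| ∈ [0, 130]

|AD| ∈ [0, 130]  (≈ [0.0000, 130.0000])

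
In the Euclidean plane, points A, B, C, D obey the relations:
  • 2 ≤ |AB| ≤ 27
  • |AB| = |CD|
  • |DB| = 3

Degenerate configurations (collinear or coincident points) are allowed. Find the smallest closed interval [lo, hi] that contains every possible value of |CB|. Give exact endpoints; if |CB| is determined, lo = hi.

|CB| ∈ [0, 30]  (≈ [0.0000, 30.0000])

|AB| ∈ [2, 27]
|BD| ∈ {3}
|CD| ∈ [2, 27]
|AD| ∈ [0, 30]
|BC| ∈ [0, 30]
|AC| ∈ [0, 57]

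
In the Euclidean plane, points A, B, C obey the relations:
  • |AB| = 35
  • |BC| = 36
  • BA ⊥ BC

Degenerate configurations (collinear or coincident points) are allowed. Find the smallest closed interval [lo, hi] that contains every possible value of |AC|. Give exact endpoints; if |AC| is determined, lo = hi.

|AB| ∈ {35}
|BC| ∈ {36}
|AC| ∈ {√(2521)}

|AC| = √(2521)  (≈ 50.2096)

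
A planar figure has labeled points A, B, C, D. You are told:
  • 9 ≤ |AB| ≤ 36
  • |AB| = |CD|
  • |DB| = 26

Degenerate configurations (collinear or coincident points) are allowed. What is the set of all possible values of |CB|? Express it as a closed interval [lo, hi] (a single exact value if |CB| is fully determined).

|CB| ∈ [0, 62]  (≈ [0.0000, 62.0000])

|AB| ∈ [9, 36]
|BD| ∈ {26}
|CD| ∈ [9, 36]
|AD| ∈ [0, 62]
|BC| ∈ [0, 62]
|AC| ∈ [0, 98]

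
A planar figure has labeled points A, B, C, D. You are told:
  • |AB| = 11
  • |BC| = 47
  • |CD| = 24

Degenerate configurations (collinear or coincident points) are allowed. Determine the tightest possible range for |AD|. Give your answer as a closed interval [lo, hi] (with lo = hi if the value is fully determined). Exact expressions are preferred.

|AD| ∈ [12, 82]  (≈ [12.0000, 82.0000])

|AB| ∈ {11}
|BC| ∈ {47}
|CD| ∈ {24}
|AC| ∈ [36, 58]
|BD| ∈ [23, 71]
|AD| ∈ [12, 82]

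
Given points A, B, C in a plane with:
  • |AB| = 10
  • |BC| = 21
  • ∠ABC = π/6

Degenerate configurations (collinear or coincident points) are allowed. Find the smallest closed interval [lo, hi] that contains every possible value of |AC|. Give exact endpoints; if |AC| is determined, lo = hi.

|AB| ∈ {10}
|BC| ∈ {21}
|AC| ∈ {√(541 - 210·√(3))}

|AC| = √(541 - 210·√(3))  (≈ 13.3143)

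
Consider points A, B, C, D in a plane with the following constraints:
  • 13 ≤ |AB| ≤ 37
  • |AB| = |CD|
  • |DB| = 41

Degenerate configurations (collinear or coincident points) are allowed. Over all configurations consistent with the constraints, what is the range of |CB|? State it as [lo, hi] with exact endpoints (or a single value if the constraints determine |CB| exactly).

|AB| ∈ [13, 37]
|BD| ∈ {41}
|CD| ∈ [13, 37]
|AD| ∈ [4, 78]
|BC| ∈ [4, 78]
|AC| ∈ [0, 115]

|CB| ∈ [4, 78]  (≈ [4.0000, 78.0000])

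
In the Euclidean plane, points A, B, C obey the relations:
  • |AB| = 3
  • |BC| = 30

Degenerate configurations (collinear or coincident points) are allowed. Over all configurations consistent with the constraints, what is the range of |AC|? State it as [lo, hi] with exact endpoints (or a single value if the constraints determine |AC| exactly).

|AB| ∈ {3}
|BC| ∈ {30}
|AC| ∈ [27, 33]

|AC| ∈ [27, 33]  (≈ [27.0000, 33.0000])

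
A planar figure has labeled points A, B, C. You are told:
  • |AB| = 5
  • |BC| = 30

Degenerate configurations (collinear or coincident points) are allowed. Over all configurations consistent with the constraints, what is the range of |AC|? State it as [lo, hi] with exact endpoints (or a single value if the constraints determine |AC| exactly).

|AC| ∈ [25, 35]  (≈ [25.0000, 35.0000])

|AB| ∈ {5}
|BC| ∈ {30}
|AC| ∈ [25, 35]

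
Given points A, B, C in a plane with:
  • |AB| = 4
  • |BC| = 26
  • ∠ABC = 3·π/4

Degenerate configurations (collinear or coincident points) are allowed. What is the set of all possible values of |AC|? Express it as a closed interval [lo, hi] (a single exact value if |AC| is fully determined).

|AC| = 2·√(26·√(2) + 173)  (≈ 28.9668)

|AB| ∈ {4}
|BC| ∈ {26}
|AC| ∈ {2·√(26·√(2) + 173)}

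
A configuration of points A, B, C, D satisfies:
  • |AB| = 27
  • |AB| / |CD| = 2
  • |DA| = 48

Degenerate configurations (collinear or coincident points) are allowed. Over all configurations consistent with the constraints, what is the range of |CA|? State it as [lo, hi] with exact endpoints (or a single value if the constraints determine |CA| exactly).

|AB| ∈ {27}
|AD| ∈ {48}
|CD| ∈ {27/2}
|BD| ∈ [21, 75]
|AC| ∈ [69/2, 123/2]
|BC| ∈ [15/2, 177/2]

|CA| ∈ [69/2, 123/2]  (≈ [34.5000, 61.5000])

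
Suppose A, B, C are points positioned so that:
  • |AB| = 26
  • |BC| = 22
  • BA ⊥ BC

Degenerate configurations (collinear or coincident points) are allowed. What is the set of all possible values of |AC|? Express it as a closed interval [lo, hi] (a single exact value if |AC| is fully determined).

|AB| ∈ {26}
|BC| ∈ {22}
|AC| ∈ {2·√(290)}

|AC| = 2·√(290)  (≈ 34.0588)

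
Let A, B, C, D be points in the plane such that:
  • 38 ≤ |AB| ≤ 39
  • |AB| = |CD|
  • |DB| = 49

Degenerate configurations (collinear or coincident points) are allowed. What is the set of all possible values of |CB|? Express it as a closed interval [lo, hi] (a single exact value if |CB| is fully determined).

|CB| ∈ [10, 88]  (≈ [10.0000, 88.0000])

|AB| ∈ [38, 39]
|BD| ∈ {49}
|CD| ∈ [38, 39]
|AD| ∈ [10, 88]
|BC| ∈ [10, 88]
|AC| ∈ [0, 127]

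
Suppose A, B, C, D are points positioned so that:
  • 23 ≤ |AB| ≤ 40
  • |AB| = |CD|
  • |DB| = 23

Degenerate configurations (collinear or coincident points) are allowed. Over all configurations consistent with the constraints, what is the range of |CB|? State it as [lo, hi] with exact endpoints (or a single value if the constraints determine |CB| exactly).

|AB| ∈ [23, 40]
|BD| ∈ {23}
|CD| ∈ [23, 40]
|AD| ∈ [0, 63]
|BC| ∈ [0, 63]
|AC| ∈ [0, 103]

|CB| ∈ [0, 63]  (≈ [0.0000, 63.0000])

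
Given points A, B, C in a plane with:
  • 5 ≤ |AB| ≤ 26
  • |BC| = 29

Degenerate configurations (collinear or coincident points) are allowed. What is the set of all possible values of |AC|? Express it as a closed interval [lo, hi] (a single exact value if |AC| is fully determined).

|AB| ∈ [5, 26]
|BC| ∈ {29}
|AC| ∈ [3, 55]

|AC| ∈ [3, 55]  (≈ [3.0000, 55.0000])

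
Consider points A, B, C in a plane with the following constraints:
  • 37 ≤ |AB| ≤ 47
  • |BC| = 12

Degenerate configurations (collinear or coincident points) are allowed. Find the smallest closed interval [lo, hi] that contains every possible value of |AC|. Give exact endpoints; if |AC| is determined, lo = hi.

|AB| ∈ [37, 47]
|BC| ∈ {12}
|AC| ∈ [25, 59]

|AC| ∈ [25, 59]  (≈ [25.0000, 59.0000])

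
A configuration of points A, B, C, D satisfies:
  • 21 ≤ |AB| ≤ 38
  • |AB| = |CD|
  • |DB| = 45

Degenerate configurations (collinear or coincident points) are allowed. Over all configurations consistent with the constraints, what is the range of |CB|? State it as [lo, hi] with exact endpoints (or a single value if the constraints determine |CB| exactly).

|AB| ∈ [21, 38]
|BD| ∈ {45}
|CD| ∈ [21, 38]
|AD| ∈ [7, 83]
|BC| ∈ [7, 83]
|AC| ∈ [0, 121]

|CB| ∈ [7, 83]  (≈ [7.0000, 83.0000])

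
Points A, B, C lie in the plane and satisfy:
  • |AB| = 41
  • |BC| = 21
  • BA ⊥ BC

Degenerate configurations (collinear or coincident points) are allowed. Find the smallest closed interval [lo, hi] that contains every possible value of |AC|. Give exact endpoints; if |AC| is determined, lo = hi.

|AB| ∈ {41}
|BC| ∈ {21}
|AC| ∈ {√(2122)}

|AC| = √(2122)  (≈ 46.0652)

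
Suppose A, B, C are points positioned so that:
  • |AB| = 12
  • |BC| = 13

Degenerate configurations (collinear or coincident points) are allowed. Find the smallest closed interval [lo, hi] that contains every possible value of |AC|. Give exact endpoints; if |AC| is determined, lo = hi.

|AC| ∈ [1, 25]  (≈ [1.0000, 25.0000])

|AB| ∈ {12}
|BC| ∈ {13}
|AC| ∈ [1, 25]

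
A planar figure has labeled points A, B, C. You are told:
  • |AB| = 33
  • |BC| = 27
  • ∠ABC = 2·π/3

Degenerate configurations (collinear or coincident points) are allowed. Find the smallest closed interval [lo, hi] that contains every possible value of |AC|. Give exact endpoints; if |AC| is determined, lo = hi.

|AB| ∈ {33}
|BC| ∈ {27}
|AC| ∈ {3·√(301)}

|AC| = 3·√(301)  (≈ 52.0481)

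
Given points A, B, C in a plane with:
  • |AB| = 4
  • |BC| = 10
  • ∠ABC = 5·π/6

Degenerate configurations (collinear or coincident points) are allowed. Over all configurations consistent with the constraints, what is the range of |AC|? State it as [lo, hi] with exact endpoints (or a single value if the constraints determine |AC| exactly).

|AB| ∈ {4}
|BC| ∈ {10}
|AC| ∈ {2·√(10·√(3) + 29)}

|AC| = 2·√(10·√(3) + 29)  (≈ 13.6118)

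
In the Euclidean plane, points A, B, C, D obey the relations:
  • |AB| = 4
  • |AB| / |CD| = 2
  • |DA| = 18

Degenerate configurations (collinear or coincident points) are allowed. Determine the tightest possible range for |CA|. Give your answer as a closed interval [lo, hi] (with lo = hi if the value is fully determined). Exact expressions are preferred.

|CA| ∈ [16, 20]  (≈ [16.0000, 20.0000])

|AB| ∈ {4}
|AD| ∈ {18}
|CD| ∈ {2}
|BD| ∈ [14, 22]
|AC| ∈ [16, 20]
|BC| ∈ [12, 24]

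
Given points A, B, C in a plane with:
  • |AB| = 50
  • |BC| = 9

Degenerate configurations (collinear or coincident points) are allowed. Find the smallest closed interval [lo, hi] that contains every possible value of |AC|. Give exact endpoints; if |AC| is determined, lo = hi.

|AB| ∈ {50}
|BC| ∈ {9}
|AC| ∈ [41, 59]

|AC| ∈ [41, 59]  (≈ [41.0000, 59.0000])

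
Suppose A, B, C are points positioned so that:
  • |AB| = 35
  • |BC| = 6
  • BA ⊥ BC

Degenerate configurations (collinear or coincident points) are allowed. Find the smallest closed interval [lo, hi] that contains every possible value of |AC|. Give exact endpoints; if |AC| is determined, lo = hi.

|AC| = √(1261)  (≈ 35.5106)

|AB| ∈ {35}
|BC| ∈ {6}
|AC| ∈ {√(1261)}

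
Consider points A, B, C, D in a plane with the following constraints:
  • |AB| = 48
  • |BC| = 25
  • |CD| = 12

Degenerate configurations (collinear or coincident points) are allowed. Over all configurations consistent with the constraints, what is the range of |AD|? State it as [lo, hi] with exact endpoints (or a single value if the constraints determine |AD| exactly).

|AD| ∈ [11, 85]  (≈ [11.0000, 85.0000])

|AB| ∈ {48}
|BC| ∈ {25}
|CD| ∈ {12}
|AC| ∈ [23, 73]
|BD| ∈ [13, 37]
|AD| ∈ [11, 85]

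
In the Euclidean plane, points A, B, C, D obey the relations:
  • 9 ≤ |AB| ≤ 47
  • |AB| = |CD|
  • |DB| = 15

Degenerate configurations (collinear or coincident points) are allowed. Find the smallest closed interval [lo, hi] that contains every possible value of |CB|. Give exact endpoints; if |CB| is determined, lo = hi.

|AB| ∈ [9, 47]
|BD| ∈ {15}
|CD| ∈ [9, 47]
|AD| ∈ [0, 62]
|BC| ∈ [0, 62]
|AC| ∈ [0, 109]

|CB| ∈ [0, 62]  (≈ [0.0000, 62.0000])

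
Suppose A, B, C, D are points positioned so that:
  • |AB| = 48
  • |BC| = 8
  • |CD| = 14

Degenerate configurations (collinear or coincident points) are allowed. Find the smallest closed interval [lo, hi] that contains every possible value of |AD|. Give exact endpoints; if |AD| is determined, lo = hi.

|AB| ∈ {48}
|BC| ∈ {8}
|CD| ∈ {14}
|AC| ∈ [40, 56]
|BD| ∈ [6, 22]
|AD| ∈ [26, 70]

|AD| ∈ [26, 70]  (≈ [26.0000, 70.0000])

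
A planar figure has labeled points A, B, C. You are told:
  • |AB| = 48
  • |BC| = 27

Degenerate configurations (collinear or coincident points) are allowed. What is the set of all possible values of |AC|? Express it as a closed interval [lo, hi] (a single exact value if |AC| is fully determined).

|AC| ∈ [21, 75]  (≈ [21.0000, 75.0000])

|AB| ∈ {48}
|BC| ∈ {27}
|AC| ∈ [21, 75]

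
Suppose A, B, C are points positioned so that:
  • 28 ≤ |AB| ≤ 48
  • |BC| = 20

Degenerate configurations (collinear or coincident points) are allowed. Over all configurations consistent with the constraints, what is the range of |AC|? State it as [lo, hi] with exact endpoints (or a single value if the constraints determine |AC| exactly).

|AB| ∈ [28, 48]
|BC| ∈ {20}
|AC| ∈ [8, 68]

|AC| ∈ [8, 68]  (≈ [8.0000, 68.0000])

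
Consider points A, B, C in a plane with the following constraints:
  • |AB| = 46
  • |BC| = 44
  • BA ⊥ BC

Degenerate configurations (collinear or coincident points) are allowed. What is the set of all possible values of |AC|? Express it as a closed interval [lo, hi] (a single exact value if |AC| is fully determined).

|AB| ∈ {46}
|BC| ∈ {44}
|AC| ∈ {2·√(1013)}

|AC| = 2·√(1013)  (≈ 63.6553)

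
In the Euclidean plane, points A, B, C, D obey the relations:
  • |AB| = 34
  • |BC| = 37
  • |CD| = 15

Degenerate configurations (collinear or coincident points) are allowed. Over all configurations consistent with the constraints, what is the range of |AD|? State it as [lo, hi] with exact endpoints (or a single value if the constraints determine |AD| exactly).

|AB| ∈ {34}
|BC| ∈ {37}
|CD| ∈ {15}
|AC| ∈ [3, 71]
|BD| ∈ [22, 52]
|AD| ∈ [0, 86]

|AD| ∈ [0, 86]  (≈ [0.0000, 86.0000])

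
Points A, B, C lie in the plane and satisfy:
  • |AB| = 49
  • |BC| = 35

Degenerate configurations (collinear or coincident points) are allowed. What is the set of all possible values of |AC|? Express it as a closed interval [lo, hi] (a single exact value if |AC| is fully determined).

|AB| ∈ {49}
|BC| ∈ {35}
|AC| ∈ [14, 84]

|AC| ∈ [14, 84]  (≈ [14.0000, 84.0000])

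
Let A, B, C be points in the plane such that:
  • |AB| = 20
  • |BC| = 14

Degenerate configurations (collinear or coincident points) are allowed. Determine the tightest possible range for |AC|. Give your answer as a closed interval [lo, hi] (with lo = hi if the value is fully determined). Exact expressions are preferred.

|AB| ∈ {20}
|BC| ∈ {14}
|AC| ∈ [6, 34]

|AC| ∈ [6, 34]  (≈ [6.0000, 34.0000])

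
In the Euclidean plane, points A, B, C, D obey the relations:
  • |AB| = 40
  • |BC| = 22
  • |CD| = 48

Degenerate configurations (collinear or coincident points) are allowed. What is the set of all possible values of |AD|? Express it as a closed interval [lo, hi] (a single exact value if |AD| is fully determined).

|AD| ∈ [0, 110]  (≈ [0.0000, 110.0000])

|AB| ∈ {40}
|BC| ∈ {22}
|CD| ∈ {48}
|AC| ∈ [18, 62]
|BD| ∈ [26, 70]
|AD| ∈ [0, 110]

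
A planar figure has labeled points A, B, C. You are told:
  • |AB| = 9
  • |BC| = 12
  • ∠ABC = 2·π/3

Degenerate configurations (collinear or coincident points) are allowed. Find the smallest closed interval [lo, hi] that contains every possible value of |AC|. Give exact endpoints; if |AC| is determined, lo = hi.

|AC| = 3·√(37)  (≈ 18.2483)

|AB| ∈ {9}
|BC| ∈ {12}
|AC| ∈ {3·√(37)}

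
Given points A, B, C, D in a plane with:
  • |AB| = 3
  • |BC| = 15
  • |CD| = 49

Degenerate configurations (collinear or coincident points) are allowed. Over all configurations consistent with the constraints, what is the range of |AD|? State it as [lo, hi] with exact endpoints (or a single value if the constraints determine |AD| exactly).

|AD| ∈ [31, 67]  (≈ [31.0000, 67.0000])

|AB| ∈ {3}
|BC| ∈ {15}
|CD| ∈ {49}
|AC| ∈ [12, 18]
|BD| ∈ [34, 64]
|AD| ∈ [31, 67]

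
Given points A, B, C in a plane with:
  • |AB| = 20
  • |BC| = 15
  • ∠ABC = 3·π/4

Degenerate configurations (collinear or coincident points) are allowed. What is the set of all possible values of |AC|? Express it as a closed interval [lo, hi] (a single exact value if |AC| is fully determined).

|AB| ∈ {20}
|BC| ∈ {15}
|AC| ∈ {5·√(12·√(2) + 25)}

|AC| = 5·√(12·√(2) + 25)  (≈ 32.3923)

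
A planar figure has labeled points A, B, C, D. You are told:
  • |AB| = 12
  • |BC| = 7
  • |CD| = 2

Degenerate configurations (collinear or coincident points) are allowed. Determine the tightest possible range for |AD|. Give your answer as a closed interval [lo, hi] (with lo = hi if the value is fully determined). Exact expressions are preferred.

|AD| ∈ [3, 21]  (≈ [3.0000, 21.0000])

|AB| ∈ {12}
|BC| ∈ {7}
|CD| ∈ {2}
|AC| ∈ [5, 19]
|BD| ∈ [5, 9]
|AD| ∈ [3, 21]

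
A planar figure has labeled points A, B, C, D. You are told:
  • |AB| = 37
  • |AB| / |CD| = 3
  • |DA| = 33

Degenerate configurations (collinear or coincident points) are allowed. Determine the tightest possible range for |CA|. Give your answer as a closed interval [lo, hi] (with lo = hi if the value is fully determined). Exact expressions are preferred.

|AB| ∈ {37}
|AD| ∈ {33}
|CD| ∈ {37/3}
|BD| ∈ [4, 70]
|AC| ∈ [62/3, 136/3]
|BC| ∈ [0, 247/3]

|CA| ∈ [62/3, 136/3]  (≈ [20.6667, 45.3333])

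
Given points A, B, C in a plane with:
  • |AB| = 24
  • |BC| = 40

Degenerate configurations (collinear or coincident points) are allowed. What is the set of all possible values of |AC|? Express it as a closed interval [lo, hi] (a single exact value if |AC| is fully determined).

|AC| ∈ [16, 64]  (≈ [16.0000, 64.0000])

|AB| ∈ {24}
|BC| ∈ {40}
|AC| ∈ [16, 64]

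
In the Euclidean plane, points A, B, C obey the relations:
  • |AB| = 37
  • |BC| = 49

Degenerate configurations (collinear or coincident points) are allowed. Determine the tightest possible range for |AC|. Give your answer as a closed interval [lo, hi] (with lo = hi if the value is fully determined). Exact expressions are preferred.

|AC| ∈ [12, 86]  (≈ [12.0000, 86.0000])

|AB| ∈ {37}
|BC| ∈ {49}
|AC| ∈ [12, 86]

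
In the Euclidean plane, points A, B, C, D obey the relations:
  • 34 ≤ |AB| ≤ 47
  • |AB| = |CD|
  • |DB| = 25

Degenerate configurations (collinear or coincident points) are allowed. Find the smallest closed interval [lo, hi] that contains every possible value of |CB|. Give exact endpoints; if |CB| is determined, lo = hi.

|CB| ∈ [9, 72]  (≈ [9.0000, 72.0000])

|AB| ∈ [34, 47]
|BD| ∈ {25}
|CD| ∈ [34, 47]
|AD| ∈ [9, 72]
|BC| ∈ [9, 72]
|AC| ∈ [0, 119]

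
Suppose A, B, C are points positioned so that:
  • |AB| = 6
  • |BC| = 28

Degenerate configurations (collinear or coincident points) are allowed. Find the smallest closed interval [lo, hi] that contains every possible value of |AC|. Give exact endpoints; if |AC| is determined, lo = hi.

|AC| ∈ [22, 34]  (≈ [22.0000, 34.0000])

|AB| ∈ {6}
|BC| ∈ {28}
|AC| ∈ [22, 34]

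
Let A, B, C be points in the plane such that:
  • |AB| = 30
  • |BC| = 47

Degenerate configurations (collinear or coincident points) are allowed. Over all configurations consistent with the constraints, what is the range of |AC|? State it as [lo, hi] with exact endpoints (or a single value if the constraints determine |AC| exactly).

|AB| ∈ {30}
|BC| ∈ {47}
|AC| ∈ [17, 77]

|AC| ∈ [17, 77]  (≈ [17.0000, 77.0000])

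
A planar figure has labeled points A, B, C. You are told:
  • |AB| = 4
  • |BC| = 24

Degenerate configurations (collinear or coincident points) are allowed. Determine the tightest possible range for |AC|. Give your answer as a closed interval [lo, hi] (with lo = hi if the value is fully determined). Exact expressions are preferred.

|AC| ∈ [20, 28]  (≈ [20.0000, 28.0000])

|AB| ∈ {4}
|BC| ∈ {24}
|AC| ∈ [20, 28]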